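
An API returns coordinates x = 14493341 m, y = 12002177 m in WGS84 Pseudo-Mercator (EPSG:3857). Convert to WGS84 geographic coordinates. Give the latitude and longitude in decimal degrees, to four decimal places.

R = 6378137 m. λ = x/R = 130.19589738°.
φ = 2·arctan(exp(y/R)) − 90° = 2·arctan(6.56510) − 90° = 72.67849981°.

lat 72.6785°, lon 130.1959°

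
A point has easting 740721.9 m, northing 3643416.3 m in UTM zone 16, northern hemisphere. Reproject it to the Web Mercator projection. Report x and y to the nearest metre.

Unproject from UTM 16N (λ₀ = -87°) → φ = 32.90250023°, λ = -84.42629951°.
Web Mercator (R = 6378137 m): x = -9398292.671 m, y = 3882369.639 m.

x -9398293 m, y 3882370 m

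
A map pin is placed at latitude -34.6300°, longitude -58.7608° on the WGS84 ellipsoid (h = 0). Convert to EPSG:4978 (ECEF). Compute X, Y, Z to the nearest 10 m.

X 2724720 m, Y -4492100 m, Z -3604170 m

WGS84: a = 6378137 m, e² = 0.006694380; N(φ) = a/√(1−e²sin²φ) = 6385042.508 m.
X = (N+h)·cosφ·cosλ = 2724716.190 m; Y = (N+h)·cosφ·sinλ = -4492102.298 m; Z = (N(1−e²)+h)·sinφ = -3604167.587 m.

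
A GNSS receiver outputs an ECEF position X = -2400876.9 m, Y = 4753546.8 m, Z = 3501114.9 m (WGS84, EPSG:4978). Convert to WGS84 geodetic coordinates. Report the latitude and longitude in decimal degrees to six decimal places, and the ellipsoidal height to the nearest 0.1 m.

lat 33.499000°, lon 116.797000°, h 1581.9 m

λ = atan2(Y, X) = 116.79700024°; p = √(X²+Y²) = 5325449.9 m.
Bowring's method on WGS84 (a = 6378137 m, b = 6356752.314 m) gives φ = 33.49900008°, h = 1581.915 m.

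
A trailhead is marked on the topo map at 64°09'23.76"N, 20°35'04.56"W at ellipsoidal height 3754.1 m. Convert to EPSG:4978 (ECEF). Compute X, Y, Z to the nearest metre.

WGS84: a = 6378137 m, e² = 0.006694380; N(φ) = a/√(1−e²sin²φ) = 6395499.770 m.
X = (N+h)·cosφ·cosλ = 2611418.235 m; Y = (N+h)·cosφ·sinλ = -980766.600 m; Z = (N(1−e²)+h)·sinφ = 5720725.014 m.

X 2611418 m, Y -980767 m, Z 5720725 m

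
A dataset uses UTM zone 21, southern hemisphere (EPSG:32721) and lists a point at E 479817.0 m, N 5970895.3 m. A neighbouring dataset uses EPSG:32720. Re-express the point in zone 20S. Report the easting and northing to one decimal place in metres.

E 1018051.8 m, N 5955393.2 m

UTM 21S → geographic: φ = -36.40690019°, λ = -57.22509987°.
UTM 20S (λ₀ = -63°) forward: E = 1018051.818 m, N = 5955393.187 m.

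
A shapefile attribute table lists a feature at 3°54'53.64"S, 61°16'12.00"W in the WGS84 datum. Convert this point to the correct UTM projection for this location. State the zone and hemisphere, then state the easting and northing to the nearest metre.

Zone 20S: E 692089 m, N 9567081 m

Longitude -61.2700° lies in the 6° band [-66°, -60°), giving zone 20; latitude is south of the equator, so 20S.
Zone 20 central meridian λ₀ = 6×20 − 183 = -63°; Δλ = +1.7300°.
Transverse Mercator on WGS84 with k₀ = 0.9996 gives E = 692088.594 m, N = 9567081.125 m.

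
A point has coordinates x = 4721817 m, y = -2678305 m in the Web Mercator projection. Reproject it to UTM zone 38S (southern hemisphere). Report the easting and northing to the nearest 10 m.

Web Mercator inverse (R = 6378137 m) → φ = -23.38219862°, λ = 42.41680380°.
UTM 38S forward: E = 235959.609 m, N = 7411806.653 m.

E 235960 m, N 7411810 m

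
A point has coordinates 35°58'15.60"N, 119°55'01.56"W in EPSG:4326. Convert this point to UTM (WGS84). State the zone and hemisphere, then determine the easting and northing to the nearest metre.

Longitude -119.9171° lies in the 6° band [-120°, -114°), giving zone 11; latitude is north of the equator, so 11N.
Zone 11 central meridian λ₀ = 6×11 − 183 = -117°; Δλ = -2.9171°.
Transverse Mercator on WGS84 with k₀ = 0.9996 gives E = 236956.966 m, N = 3984667.077 m.

Zone 11N: E 236957 m, N 3984667 m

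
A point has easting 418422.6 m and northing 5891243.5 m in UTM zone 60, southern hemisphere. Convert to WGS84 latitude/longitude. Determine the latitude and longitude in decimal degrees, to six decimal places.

lat -37.121600°, lon 176.081700°

Zone 60S: λ₀ = 177°, k₀ = 0.9996, false easting 500000 m, false northing 10000000 m.
Meridian distance M = (N − FN)/k₀ = -4110400.7 m.
Inverse transverse Mercator on WGS84 gives φ = -37.12159958°, λ = 176.08169981°.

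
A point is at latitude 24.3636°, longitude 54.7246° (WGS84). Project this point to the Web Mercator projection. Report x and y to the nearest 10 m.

x 6091910 m, y 2797780 m

Web Mercator is spherical with R = a = 6378137 m.
x = R·λ = 6378137 × 0.955124452 = 6091914.606 m.
y = R·ln tan(π/4 + φ/2) = 6378137 × 0.438651186 = 2797777.361 m.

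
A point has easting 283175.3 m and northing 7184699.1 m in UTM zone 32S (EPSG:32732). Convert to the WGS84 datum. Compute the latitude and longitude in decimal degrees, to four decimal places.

lat -25.4389°, lon 6.8439°

Zone 32S: λ₀ = 9°, k₀ = 0.9996, false easting 500000 m, false northing 10000000 m.
Meridian distance M = (N − FN)/k₀ = -2816427.5 m.
Inverse transverse Mercator on WGS84 gives φ = -25.43889977°, λ = 6.84389986°.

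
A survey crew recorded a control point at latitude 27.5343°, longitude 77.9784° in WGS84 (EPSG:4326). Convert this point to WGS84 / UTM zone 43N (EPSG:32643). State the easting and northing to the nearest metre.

Zone 43 central meridian λ₀ = 6×43 − 183 = 75°; Δλ = +2.9784°.
Transverse Mercator on WGS84 with k₀ = 0.9996 gives E = 794169.497 m, N = 3049152.748 m.

E 794169 m, N 3049153 m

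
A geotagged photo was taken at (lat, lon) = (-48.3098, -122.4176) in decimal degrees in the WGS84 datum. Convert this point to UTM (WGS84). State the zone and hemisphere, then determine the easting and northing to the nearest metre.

Longitude -122.4176° lies in the 6° band [-126°, -120°), giving zone 10; latitude is south of the equator, so 10S.
Zone 10 central meridian λ₀ = 6×10 − 183 = -123°; Δλ = +0.5824°.
Transverse Mercator on WGS84 with k₀ = 0.9996 gives E = 543183.594 m, N = 4649101.963 m.

Zone 10S: E 543184 m, N 4649102 m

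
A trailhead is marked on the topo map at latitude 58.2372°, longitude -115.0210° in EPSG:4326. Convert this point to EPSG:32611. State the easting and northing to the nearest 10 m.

E 616190 m, N 6456830 m

Zone 11 central meridian λ₀ = 6×11 − 183 = -117°; Δλ = +1.9790°.
Transverse Mercator on WGS84 with k₀ = 0.9996 gives E = 616192.280 m, N = 6456825.248 m.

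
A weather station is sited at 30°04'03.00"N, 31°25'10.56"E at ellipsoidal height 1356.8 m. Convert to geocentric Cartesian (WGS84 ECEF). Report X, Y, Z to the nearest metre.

WGS84: a = 6378137 m, e² = 0.006694380; N(φ) = a/√(1−e²sin²φ) = 6383502.769 m.
X = (N+h)·cosφ·cosλ = 4715468.368 m; Y = (N+h)·cosφ·sinλ = 2880548.759 m; Z = (N(1−e²)+h)·sinφ = 3177531.417 m.

X 4715468 m, Y 2880549 m, Z 3177531 m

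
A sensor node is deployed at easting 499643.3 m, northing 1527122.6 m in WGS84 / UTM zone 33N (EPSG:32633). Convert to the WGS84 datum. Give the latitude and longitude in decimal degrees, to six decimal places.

Zone 33N: λ₀ = 15°, k₀ = 0.9996, false easting 500000 m.
Meridian distance M = (N − FN)/k₀ = 1527733.7 m.
Inverse transverse Mercator on WGS84 gives φ = 13.81369990°, λ = 14.99669958°.

lat 13.813700°, lon 14.996700°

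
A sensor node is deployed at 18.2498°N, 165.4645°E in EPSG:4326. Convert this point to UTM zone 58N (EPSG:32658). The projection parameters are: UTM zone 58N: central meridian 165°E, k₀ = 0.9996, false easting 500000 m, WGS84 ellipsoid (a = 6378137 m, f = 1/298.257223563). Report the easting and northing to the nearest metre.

Zone 58 central meridian λ₀ = 6×58 − 183 = 165°; Δλ = +0.4645°.
Transverse Mercator on WGS84 with k₀ = 0.9996 gives E = 549103.921 m, N = 2017885.135 m.

E 549104 m, N 2017885 m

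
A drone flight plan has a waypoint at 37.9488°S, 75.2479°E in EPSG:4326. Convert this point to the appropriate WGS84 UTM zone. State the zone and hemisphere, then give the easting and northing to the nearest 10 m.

Longitude 75.2479° lies in the 6° band [72°, 78°), giving zone 43; latitude is south of the equator, so 43S.
Zone 43 central meridian λ₀ = 6×43 − 183 = 75°; Δλ = +0.2479°.
Transverse Mercator on WGS84 with k₀ = 0.9996 gives E = 521780.098 m, N = 5799836.726 m.

Zone 43S: E 521780 m, N 5799840 m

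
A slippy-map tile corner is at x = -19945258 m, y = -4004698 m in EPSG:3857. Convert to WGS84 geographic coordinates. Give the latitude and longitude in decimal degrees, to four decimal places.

R = 6378137 m. λ = x/R = -179.17130107°.
φ = 2·arctan(exp(y/R)) − 90° = 2·arctan(0.53372) − 90° = -33.82029885°.

lat -33.8203°, lon -179.1713°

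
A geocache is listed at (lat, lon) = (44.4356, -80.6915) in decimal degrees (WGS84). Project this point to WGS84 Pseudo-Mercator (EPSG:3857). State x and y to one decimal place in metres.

Web Mercator is spherical with R = a = 6378137 m.
x = R·λ = 6378137 × -1.408332353 = -8982536.691 m.
y = R·ln tan(π/4 + φ/2) = 6378137 × 0.867510625 = 5533101.616 m.

x -8982536.7 m, y 5533101.6 m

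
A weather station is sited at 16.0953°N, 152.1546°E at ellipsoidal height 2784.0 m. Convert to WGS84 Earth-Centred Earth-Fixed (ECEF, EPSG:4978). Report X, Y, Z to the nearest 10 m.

X -5422320 m, Y 2864360 m, Z 1757630 m

WGS84: a = 6378137 m, e² = 0.006694380; N(φ) = a/√(1−e²sin²φ) = 6379778.499 m.
X = (N+h)·cosφ·cosλ = -5422317.107 m; Y = (N+h)·cosφ·sinλ = 2864356.684 m; Z = (N(1−e²)+h)·sinφ = 1757634.699 m.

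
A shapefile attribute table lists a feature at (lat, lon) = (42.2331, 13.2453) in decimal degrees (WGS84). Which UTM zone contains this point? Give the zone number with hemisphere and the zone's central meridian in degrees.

Zone 33N, central meridian 15°

UTM zone = ⌊(λ + 180)/6⌋ + 1; 13.2453° ∈ [12°, 18°) → zone 33.
Hemisphere: N (φ ≥ 0).
Central meridian λ₀ = 6×33 − 183 = 15°.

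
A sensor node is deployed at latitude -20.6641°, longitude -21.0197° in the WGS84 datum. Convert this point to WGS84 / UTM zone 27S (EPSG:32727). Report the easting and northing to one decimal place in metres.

E 497948.1 m, N 7715026.5 m

Zone 27 central meridian λ₀ = 6×27 − 183 = -21°; Δλ = -0.0197°.
Transverse Mercator on WGS84 with k₀ = 0.9996 gives E = 497948.057 m, N = 7715026.481 m.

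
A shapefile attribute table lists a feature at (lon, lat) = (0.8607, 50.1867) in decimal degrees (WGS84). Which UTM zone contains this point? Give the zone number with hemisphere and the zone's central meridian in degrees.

UTM zone = ⌊(λ + 180)/6⌋ + 1; 0.8607° ∈ [0°, 6°) → zone 31.
Hemisphere: N (φ ≥ 0).
Central meridian λ₀ = 6×31 − 183 = 3°.

Zone 31N, central meridian 3°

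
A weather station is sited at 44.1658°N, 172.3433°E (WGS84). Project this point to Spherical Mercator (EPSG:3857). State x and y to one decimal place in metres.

x 19185168.4 m, y 5491136.1 m

Web Mercator is spherical with R = a = 6378137 m.
x = R·λ = 6378137 × 3.007958029 = 19185168.398 m.
y = R·ln tan(π/4 + φ/2) = 6378137 × 0.860931032 = 5491136.068 m.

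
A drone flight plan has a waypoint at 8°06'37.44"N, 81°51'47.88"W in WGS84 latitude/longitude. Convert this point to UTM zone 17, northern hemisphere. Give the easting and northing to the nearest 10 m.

E 404890 m, N 896600 m

Zone 17 central meridian λ₀ = 6×17 − 183 = -81°; Δλ = -0.8633°.
Transverse Mercator on WGS84 with k₀ = 0.9996 gives E = 404887.331 m, N = 896603.872 m.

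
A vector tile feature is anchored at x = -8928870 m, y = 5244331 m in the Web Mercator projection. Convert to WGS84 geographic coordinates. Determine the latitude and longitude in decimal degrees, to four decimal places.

lat 42.5540°, lon -80.2094°

R = 6378137 m. λ = x/R = -80.20940391°.
φ = 2·arctan(exp(y/R)) − 90° = 2·arctan(2.27558) − 90° = 42.55400251°.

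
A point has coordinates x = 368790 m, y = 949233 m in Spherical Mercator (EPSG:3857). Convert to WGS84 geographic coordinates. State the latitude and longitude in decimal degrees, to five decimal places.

lat 8.49580°, lon 3.31290°

R = 6378137 m. λ = x/R = 3.31289694°.
φ = 2·arctan(exp(y/R)) − 90° = 2·arctan(1.16047) − 90° = 8.49580022°.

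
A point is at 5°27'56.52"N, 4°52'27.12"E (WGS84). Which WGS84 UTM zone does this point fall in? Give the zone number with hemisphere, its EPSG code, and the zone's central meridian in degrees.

UTM zone = ⌊(λ + 180)/6⌋ + 1; 4.8742° ∈ [0°, 6°) → zone 31.
Hemisphere: N (φ ≥ 0).
Central meridian λ₀ = 6×31 − 183 = 3°.
EPSG code: 32631.

Zone 31N (EPSG:32631), central meridian 3°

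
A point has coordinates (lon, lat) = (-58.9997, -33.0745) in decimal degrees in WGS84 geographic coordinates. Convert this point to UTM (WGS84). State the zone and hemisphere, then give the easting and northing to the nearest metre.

Zone 21S: E 313338 m, N 6338676 m

Longitude -58.9997° lies in the 6° band [-60°, -54°), giving zone 21; latitude is south of the equator, so 21S.
Zone 21 central meridian λ₀ = 6×21 − 183 = -57°; Δλ = -1.9997°.
Transverse Mercator on WGS84 with k₀ = 0.9996 gives E = 313338.064 m, N = 6338675.846 m.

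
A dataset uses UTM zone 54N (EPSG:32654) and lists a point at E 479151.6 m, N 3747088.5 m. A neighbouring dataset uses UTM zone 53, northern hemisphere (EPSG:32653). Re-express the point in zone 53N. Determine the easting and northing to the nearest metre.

E 1034466 m, N 3762104 m

UTM 54N → geographic: φ = 33.86390002°, λ = 140.77459957°.
UTM 53N (λ₀ = 135°) forward: E = 1034465.687 m, N = 3762104.040 m.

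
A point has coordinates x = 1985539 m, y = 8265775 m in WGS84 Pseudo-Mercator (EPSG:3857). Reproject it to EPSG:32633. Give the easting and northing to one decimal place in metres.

Web Mercator inverse (R = 6378137 m) → φ = 59.39280107°, λ = 17.83640031°.
UTM 33N forward: E = 661066.217 m, N = 6587224.3499 m.

E 661066.2 m, N 6587224.3 m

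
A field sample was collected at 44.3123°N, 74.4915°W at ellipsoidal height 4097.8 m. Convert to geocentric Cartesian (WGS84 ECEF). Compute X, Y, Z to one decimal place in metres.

WGS84: a = 6378137 m, e² = 0.006694380; N(φ) = a/√(1−e²sin²φ) = 6388580.796 m.
X = (N+h)·cosφ·cosλ = 1223065.052 m; Y = (N+h)·cosφ·sinλ = -4407690.791 m; Z = (N(1−e²)+h)·sinφ = 4435850.419 m.

X 1223065.1 m, Y -4407690.8 m, Z 4435850.4 m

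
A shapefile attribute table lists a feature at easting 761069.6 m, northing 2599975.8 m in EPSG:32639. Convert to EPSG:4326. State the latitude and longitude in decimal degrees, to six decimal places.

Zone 39N: λ₀ = 51°, k₀ = 0.9996, false easting 500000 m.
Meridian distance M = (N − FN)/k₀ = 2601016.2 m.
Inverse transverse Mercator on WGS84 gives φ = 23.48899987°, λ = 53.55619966°.

lat 23.489000°, lon 53.556200°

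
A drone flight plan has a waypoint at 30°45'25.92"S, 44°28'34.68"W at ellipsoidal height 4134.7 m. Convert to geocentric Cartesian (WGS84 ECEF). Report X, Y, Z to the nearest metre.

WGS84: a = 6378137 m, e² = 0.006694380; N(φ) = a/√(1−e²sin²φ) = 6383727.726 m.
X = (N+h)·cosφ·cosλ = 3916879.271 m; Y = (N+h)·cosφ·sinλ = -3845923.036 m; Z = (N(1−e²)+h)·sinφ = -3244904.957 m.

X 3916879 m, Y -3845923 m, Z -3244905 m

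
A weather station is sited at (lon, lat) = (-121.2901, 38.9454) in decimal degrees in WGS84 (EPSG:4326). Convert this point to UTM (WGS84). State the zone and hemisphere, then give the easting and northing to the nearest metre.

Zone 10N: E 648182 m, N 4312108 m

Longitude -121.2901° lies in the 6° band [-126°, -120°), giving zone 10; latitude is north of the equator, so 10N.
Zone 10 central meridian λ₀ = 6×10 − 183 = -123°; Δλ = +1.7099°.
Transverse Mercator on WGS84 with k₀ = 0.9996 gives E = 648181.632 m, N = 4312107.686 m.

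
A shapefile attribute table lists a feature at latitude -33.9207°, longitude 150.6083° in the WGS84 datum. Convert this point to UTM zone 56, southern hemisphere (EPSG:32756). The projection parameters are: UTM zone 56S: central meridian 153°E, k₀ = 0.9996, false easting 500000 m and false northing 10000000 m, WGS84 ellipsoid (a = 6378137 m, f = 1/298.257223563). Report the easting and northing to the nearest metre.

Zone 56 central meridian λ₀ = 6×56 − 183 = 153°; Δλ = -2.3917°.
Transverse Mercator on WGS84 with k₀ = 0.9996 gives E = 278902.248 m, N = 6244060.515 m.

E 278902 m, N 6244061 m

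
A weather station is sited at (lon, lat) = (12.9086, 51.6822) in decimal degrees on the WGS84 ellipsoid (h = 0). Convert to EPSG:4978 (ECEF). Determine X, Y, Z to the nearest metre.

WGS84: a = 6378137 m, e² = 0.006694380; N(φ) = a/√(1−e²sin²φ) = 6391319.496 m.
X = (N+h)·cosφ·cosλ = 3862615.595 m; Y = (N+h)·cosφ·sinλ = 885267.273 m; Z = (N(1−e²)+h)·sinφ = 4980956.513 m.

X 3862616 m, Y 885267 m, Z 4980957 m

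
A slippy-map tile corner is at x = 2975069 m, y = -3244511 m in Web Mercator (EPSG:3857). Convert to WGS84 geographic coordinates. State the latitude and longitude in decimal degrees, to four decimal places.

R = 6378137 m. λ = x/R = 26.72549954°.
φ = 2·arctan(exp(y/R)) − 90° = 2·arctan(0.60128) − 90° = -27.96459689°.

lat -27.9646°, lon 26.7255°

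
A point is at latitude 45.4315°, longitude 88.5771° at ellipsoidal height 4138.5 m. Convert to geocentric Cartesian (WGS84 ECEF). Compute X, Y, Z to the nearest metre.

WGS84: a = 6378137 m, e² = 0.006694380; N(φ) = a/√(1−e²sin²φ) = 6388999.881 m.
X = (N+h)·cosφ·cosλ = 111406.554 m; Y = (N+h)·cosφ·sinλ = 4485074.894 m; Z = (N(1−e²)+h)·sinφ = 4524078.151 m.

X 111407 m, Y 4485075 m, Z 4524078 m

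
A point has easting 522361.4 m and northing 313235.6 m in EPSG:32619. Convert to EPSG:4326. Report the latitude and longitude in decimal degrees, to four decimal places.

Zone 19N: λ₀ = -69°, k₀ = 0.9996, false easting 500000 m.
Meridian distance M = (N − FN)/k₀ = 313360.9 m.
Inverse transverse Mercator on WGS84 gives φ = 2.83389998°, λ = -68.79879975°.

lat 2.8339°, lon -68.7988°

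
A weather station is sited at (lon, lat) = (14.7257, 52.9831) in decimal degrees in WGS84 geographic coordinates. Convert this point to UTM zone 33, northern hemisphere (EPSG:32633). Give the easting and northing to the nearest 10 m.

E 481580 m, N 5870430 m

Zone 33 central meridian λ₀ = 6×33 − 183 = 15°; Δλ = -0.2743°.
Transverse Mercator on WGS84 with k₀ = 0.9996 gives E = 481584.457 m, N = 5870425.742 m.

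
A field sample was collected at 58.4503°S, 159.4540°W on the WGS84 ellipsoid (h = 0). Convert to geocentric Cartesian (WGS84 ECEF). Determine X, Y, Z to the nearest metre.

WGS84: a = 6378137 m, e² = 0.006694380; N(φ) = a/√(1−e²sin²φ) = 6393697.756 m.
X = (N+h)·cosφ·cosλ = -3132625.356 m; Y = (N+h)·cosφ·sinλ = -1174108.097 m; Z = (N(1−e²)+h)·sinφ = -5412148.481 m.

X -3132625 m, Y -1174108 m, Z -5412148 m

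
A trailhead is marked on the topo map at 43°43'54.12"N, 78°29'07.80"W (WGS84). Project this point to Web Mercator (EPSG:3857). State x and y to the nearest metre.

x -8736966 m, y 5424016 m

Web Mercator is spherical with R = a = 6378137 m.
x = R·λ = 6378137 × -1.369830390 = -8736965.895 m.
y = R·ln tan(π/4 + φ/2) = 6378137 × 0.850407507 = 5424015.585 m.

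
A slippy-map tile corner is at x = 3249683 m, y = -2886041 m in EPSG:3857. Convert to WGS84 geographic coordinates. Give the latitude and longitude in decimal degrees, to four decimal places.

lat -25.0838°, lon 29.1924°

R = 6378137 m. λ = x/R = 29.19239907°.
φ = 2·arctan(exp(y/R)) − 90° = 2·arctan(0.63604) − 90° = -25.08379934°.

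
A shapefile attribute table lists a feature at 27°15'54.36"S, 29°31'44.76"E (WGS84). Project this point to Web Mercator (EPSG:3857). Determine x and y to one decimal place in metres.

Web Mercator is spherical with R = a = 6378137 m.
x = R·λ = 6378137 × 0.515380020 = 3287164.376 m.
y = R·ln tan(π/4 + φ/2) = 6378137 × -0.494914379 = -3156631.712 m.

x 3287164.4 m, y -3156631.7 m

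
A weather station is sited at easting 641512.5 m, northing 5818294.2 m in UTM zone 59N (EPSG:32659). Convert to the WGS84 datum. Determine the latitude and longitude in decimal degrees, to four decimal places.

Zone 59N: λ₀ = 171°, k₀ = 0.9996, false easting 500000 m.
Meridian distance M = (N − FN)/k₀ = 5820622.4 m.
Inverse transverse Mercator on WGS84 gives φ = 52.49639981°, λ = 173.08459926°.

lat 52.4964°, lon 173.0846°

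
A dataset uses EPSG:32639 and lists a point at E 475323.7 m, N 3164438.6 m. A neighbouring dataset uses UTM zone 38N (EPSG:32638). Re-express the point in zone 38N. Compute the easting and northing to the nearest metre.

UTM 39N → geographic: φ = 28.60669962°, λ = 50.74759967°.
UTM 38N (λ₀ = 45°) forward: E = 1062435.822 m, N = 3177948.669 m.

E 1062436 m, N 3177949 m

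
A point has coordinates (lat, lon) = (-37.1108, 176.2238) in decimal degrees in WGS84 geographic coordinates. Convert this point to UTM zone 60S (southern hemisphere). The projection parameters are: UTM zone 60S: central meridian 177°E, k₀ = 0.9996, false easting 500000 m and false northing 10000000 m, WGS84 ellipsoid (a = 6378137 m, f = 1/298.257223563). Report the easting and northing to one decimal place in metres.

Zone 60 central meridian λ₀ = 6×60 − 183 = 177°; Δλ = -0.7762°.
Transverse Mercator on WGS84 with k₀ = 0.9996 gives E = 431036.538 m, N = 5892554.252 m.

E 431036.5 m, N 5892554.3 m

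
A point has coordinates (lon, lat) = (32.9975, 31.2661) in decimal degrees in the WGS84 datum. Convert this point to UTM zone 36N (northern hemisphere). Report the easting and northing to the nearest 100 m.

Zone 36 central meridian λ₀ = 6×36 − 183 = 33°; Δλ = -0.0025°.
Transverse Mercator on WGS84 with k₀ = 0.9996 gives E = 499762.000 m, N = 3459093.109 m.

E 499800 m, N 3459100 m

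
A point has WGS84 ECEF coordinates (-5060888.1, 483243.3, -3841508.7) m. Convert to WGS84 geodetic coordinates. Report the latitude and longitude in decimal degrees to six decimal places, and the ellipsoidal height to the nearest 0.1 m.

lat -37.260700°, lon 174.545599°, h 1732.2 m

λ = atan2(Y, X) = 174.54559949°; p = √(X²+Y²) = 5083907.2 m.
Bowring's method on WGS84 (a = 6378137 m, b = 6356752.314 m) gives φ = -37.26069983°, h = 1732.152 m.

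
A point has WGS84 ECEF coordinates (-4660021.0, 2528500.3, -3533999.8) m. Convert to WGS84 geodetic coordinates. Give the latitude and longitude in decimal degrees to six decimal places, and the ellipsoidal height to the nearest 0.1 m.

λ = atan2(Y, X) = 151.51599965°; p = √(X²+Y²) = 5301802.5 m.
Bowring's method on WGS84 (a = 6378137 m, b = 6356752.314 m) gives φ = -33.86390030°, h = 141.201 m.

lat -33.863900°, lon 151.516000°, h 141.2 m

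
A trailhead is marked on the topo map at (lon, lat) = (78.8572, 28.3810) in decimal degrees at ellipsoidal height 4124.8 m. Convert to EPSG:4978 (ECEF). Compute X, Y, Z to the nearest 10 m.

WGS84: a = 6378137 m, e² = 0.006694380; N(φ) = a/√(1−e²sin²φ) = 6382966.056 m.
X = (N+h)·cosφ·cosλ = 1085977.277 m; Y = (N+h)·cosφ·sinλ = 5513468.701 m; Z = (N(1−e²)+h)·sinφ = 3015680.782 m.

X 1085980 m, Y 5513470 m, Z 3015680 m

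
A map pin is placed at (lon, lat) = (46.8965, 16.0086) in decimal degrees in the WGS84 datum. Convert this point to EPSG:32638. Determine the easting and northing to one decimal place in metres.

Zone 38 central meridian λ₀ = 6×38 − 183 = 45°; Δλ = +1.8965°.
Transverse Mercator on WGS84 with k₀ = 0.9996 gives E = 702932.468 m, N = 1770813.131 m.

E 702932.5 m, N 1770813.1 m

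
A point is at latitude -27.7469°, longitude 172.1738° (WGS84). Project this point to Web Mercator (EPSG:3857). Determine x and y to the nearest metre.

Web Mercator is spherical with R = a = 6378137 m.
x = R·λ = 6378137 × 3.004999696 = 19166299.744 m.
y = R·ln tan(π/4 + φ/2) = 6378137 × -0.504395090 = -3217100.983 m.

x 19166300 m, y -3217101 m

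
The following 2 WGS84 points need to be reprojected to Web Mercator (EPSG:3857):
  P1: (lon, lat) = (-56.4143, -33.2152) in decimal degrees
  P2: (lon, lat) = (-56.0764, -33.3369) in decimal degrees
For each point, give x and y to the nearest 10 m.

Web Mercator: x = R·λ, y = R·ln tan(π/4+φ/2), R = 6378137 m.
P1 (-33.2152°, -56.4143°) → (-6280011.149, -3923903.124) m.
P2 (-33.3369°, -56.0764°) → (-6242396.294, -3940107.659) m.

P1: x -6280010 m, y -3923900 m; P2: x -6242400 m, y -3940110 m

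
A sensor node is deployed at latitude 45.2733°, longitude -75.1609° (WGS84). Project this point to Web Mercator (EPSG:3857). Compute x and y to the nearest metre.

Web Mercator is spherical with R = a = 6378137 m.
x = R·λ = 6378137 × -1.311805174 = -8366873.116 m.
y = R·ln tan(π/4 + φ/2) = 6378137 × 0.888135530 = 5664650.085 m.

x -8366873 m, y 5664650 m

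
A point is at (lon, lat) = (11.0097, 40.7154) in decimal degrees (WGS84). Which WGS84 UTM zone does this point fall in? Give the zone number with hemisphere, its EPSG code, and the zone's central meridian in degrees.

Zone 32N (EPSG:32632), central meridian 9°

UTM zone = ⌊(λ + 180)/6⌋ + 1; 11.0097° ∈ [6°, 12°) → zone 32.
Hemisphere: N (φ ≥ 0).
Central meridian λ₀ = 6×32 − 183 = 9°.
EPSG code: 32632.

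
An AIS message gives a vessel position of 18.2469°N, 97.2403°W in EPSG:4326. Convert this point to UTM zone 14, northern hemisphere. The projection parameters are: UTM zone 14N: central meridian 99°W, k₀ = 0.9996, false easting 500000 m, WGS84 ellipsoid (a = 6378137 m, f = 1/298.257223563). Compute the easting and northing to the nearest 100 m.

Zone 14 central meridian λ₀ = 6×14 − 183 = -99°; Δλ = +1.7597°.
Transverse Mercator on WGS84 with k₀ = 0.9996 gives E = 686049.158 m, N = 2018396.718 m.

E 686000 m, N 2018400 m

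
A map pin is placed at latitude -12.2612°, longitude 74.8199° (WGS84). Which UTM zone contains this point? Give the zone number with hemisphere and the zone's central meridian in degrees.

UTM zone = ⌊(λ + 180)/6⌋ + 1; 74.8199° ∈ [72°, 78°) → zone 43.
Hemisphere: S (φ < 0).
Central meridian λ₀ = 6×43 − 183 = 75°.

Zone 43S, central meridian 75°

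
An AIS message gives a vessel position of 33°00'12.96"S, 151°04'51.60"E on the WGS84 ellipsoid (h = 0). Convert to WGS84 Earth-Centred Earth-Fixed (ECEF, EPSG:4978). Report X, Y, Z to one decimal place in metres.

WGS84: a = 6378137 m, e² = 0.006694380; N(φ) = a/√(1−e²sin²φ) = 6384480.417 m.
X = (N+h)·cosφ·cosλ = -4686604.013 m; Y = (N+h)·cosφ·sinλ = 2589172.520 m; Z = (N(1−e²)+h)·sinφ = -3454293.479 m.

X -4686604.0 m, Y 2589172.5 m, Z -3454293.5 m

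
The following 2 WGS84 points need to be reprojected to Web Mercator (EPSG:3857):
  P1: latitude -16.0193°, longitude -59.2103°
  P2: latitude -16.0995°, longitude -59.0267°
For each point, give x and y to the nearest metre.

P1: x -6591260 m, y -1806958 m; P2: x -6570822 m, y -1816248 m

Web Mercator: x = R·λ, y = R·ln tan(π/4+φ/2), R = 6378137 m.
P1 (-16.0193°, -59.2103°) → (-6591260.446, -1806957.922) m.
P2 (-16.0995°, -59.0267°) → (-6570822.187, -1816248.299) m.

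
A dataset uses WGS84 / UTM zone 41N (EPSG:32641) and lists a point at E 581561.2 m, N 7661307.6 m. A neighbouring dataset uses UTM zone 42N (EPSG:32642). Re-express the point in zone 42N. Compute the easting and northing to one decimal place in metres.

UTM 41N → geographic: φ = 69.05010029°, λ = 65.04429996°.
UTM 42N (λ₀ = 69°) forward: E = 342248.319 m, N = 7665036.702 m.

E 342248.3 m, N 7665036.7 m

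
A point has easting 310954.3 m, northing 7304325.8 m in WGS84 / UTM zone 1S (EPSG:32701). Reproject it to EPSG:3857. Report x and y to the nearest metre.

Unproject from UTM 1S (λ₀ = -177°) → φ = -24.36290004°, λ = -178.86369981°.
Web Mercator (R = 6378137 m): x = -19911015.984 m, y = -2797691.824 m.

x -19911016 m, y -2797692 m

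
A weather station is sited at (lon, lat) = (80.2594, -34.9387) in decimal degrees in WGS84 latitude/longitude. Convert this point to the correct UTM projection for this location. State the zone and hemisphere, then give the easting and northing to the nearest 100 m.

Zone 44S: E 432400 m, N 6133500 m

Longitude 80.2594° lies in the 6° band [78°, 84°), giving zone 44; latitude is south of the equator, so 44S.
Zone 44 central meridian λ₀ = 6×44 − 183 = 81°; Δλ = -0.7406°.
Transverse Mercator on WGS84 with k₀ = 0.9996 gives E = 432368.010 m, N = 6133504.501 m.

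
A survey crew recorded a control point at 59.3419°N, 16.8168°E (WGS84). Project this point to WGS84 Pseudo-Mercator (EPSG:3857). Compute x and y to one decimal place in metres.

x 1872037.6 m, y 8254654.4 m

Web Mercator is spherical with R = a = 6378137 m.
x = R·λ = 6378137 × 0.293508530 = 1872037.613 m.
y = R·ln tan(π/4 + φ/2) = 6378137 × 1.294210901 = 8254654.434 m.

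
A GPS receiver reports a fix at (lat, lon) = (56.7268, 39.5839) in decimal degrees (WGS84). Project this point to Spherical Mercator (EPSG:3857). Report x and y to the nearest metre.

Web Mercator is spherical with R = a = 6378137 m.
x = R·λ = 6378137 × 0.690869386 = 4406459.592 m.
y = R·ln tan(π/4 + φ/2) = 6378137 × 1.207951908 = 7704482.757 m.

x 4406460 m, y 7704483 m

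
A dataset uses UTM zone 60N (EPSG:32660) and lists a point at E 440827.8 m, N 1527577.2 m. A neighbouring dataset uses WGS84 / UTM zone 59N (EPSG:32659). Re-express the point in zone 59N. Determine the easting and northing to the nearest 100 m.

E 1090100 m, N 1534200 m

UTM 60N → geographic: φ = 13.81719994°, λ = 176.45249991°.
UTM 59N (λ₀ = 171°) forward: E = 1090076.902 m, N = 1534230.044 m.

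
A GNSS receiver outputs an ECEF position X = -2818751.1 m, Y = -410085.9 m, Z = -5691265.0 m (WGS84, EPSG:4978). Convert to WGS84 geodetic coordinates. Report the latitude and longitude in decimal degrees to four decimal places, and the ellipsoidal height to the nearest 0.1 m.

λ = atan2(Y, X) = -171.72240048°; p = √(X²+Y²) = 2848425.6 m.
Bowring's method on WGS84 (a = 6378137 m, b = 6356752.314 m) gives φ = -63.56609984°, h = 3258.544 m.

lat -63.5661°, lon -171.7224°, h 3258.5 m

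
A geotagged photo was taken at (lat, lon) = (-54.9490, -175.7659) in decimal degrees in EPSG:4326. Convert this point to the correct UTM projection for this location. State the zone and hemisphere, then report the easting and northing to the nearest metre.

Zone 1S: E 579042 m, N 3910187 m

Longitude -175.7659° lies in the 6° band [-180°, -174°), giving zone 1; latitude is south of the equator, so 1S.
Zone 1 central meridian λ₀ = 6×1 − 183 = -177°; Δλ = +1.2341°.
Transverse Mercator on WGS84 with k₀ = 0.9996 gives E = 579041.590 m, N = 3910186.877 m.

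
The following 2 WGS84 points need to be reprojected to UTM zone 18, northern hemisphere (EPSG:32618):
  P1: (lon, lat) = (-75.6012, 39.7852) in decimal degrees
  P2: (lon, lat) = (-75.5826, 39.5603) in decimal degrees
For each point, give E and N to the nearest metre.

P1: E 448521 m, N 4404090 m; P2: E 449952 m, N 4379119 m

UTM zone 18N: λ₀ = -75°, k₀ = 0.9996.
P1 (39.7852°, -75.6012°) → (448521.139, 4404089.795) m.
P2 (39.5603°, -75.5826°) → (449951.773, 4379118.736) m.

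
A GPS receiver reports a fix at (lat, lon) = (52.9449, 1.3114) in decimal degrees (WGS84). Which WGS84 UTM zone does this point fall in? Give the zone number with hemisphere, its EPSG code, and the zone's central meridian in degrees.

Zone 31N (EPSG:32631), central meridian 3°

UTM zone = ⌊(λ + 180)/6⌋ + 1; 1.3114° ∈ [0°, 6°) → zone 31.
Hemisphere: N (φ ≥ 0).
Central meridian λ₀ = 6×31 − 183 = 3°.
EPSG code: 32631.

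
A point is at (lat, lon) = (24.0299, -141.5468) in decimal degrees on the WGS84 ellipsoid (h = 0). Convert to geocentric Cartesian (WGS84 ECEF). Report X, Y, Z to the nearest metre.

X -4564472 m, Y -3624661 m, Z 2581308 m

WGS84: a = 6378137 m, e² = 0.006694380; N(φ) = a/√(1−e²sin²φ) = 6381680.072 m.
X = (N+h)·cosφ·cosλ = -4564471.702 m; Y = (N+h)·cosφ·sinλ = -3624661.380 m; Z = (N(1−e²)+h)·sinφ = 2581308.438 m.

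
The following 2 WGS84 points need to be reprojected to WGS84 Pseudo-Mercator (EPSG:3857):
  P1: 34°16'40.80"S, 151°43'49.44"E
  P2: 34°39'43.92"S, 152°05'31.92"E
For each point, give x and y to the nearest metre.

P1: x 16890551 m, y -4066192 m; P2: x 16930826 m, y -4118070 m

Web Mercator: x = R·λ, y = R·ln tan(π/4+φ/2), R = 6378137 m.
P1 (-34.2780°, 151.7304°) → (16890550.866, -4066191.998) m.
P2 (-34.6622°, 152.0922°) → (16930826.258, -4118069.703) m.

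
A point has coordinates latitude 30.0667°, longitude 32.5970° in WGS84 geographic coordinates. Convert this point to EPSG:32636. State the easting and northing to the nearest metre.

E 461157 m, N 3326245 m

Zone 36 central meridian λ₀ = 6×36 − 183 = 33°; Δλ = -0.4030°.
Transverse Mercator on WGS84 with k₀ = 0.9996 gives E = 461157.441 m, N = 3326244.730 m.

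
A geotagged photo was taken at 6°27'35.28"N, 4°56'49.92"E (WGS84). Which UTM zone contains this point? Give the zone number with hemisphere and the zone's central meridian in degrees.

Zone 31N, central meridian 3°

UTM zone = ⌊(λ + 180)/6⌋ + 1; 4.9472° ∈ [0°, 6°) → zone 31.
Hemisphere: N (φ ≥ 0).
Central meridian λ₀ = 6×31 − 183 = 3°.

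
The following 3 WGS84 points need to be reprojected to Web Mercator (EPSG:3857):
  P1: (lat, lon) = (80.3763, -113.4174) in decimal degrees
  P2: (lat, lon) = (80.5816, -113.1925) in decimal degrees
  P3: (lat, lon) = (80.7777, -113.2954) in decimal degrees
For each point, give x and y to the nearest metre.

Web Mercator: x = R·λ, y = R·ln tan(π/4+φ/2), R = 6378137 m.
P1 (80.3763°, -113.4174°) → (-12625567.215, 15784552.444) m.
P2 (80.5816°, -113.1925°) → (-12600531.462, 15922722.931) m.
P3 (80.7777°, -113.2954°) → (-12611986.237, 16057517.448) m.

P1: x -12625567 m, y 15784552 m; P2: x -12600531 m, y 15922723 m; P3: x -12611986 m, y 16057517 m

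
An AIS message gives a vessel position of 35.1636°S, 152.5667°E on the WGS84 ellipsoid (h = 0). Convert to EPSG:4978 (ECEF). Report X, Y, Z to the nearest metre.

X -4632995 m, Y 2404934 m, Z -3652720 m

WGS84: a = 6378137 m, e² = 0.006694380; N(φ) = a/√(1−e²sin²φ) = 6385229.707 m.
X = (N+h)·cosφ·cosλ = -4632995.048 m; Y = (N+h)·cosφ·sinλ = 2404933.720 m; Z = (N(1−e²)+h)·sinφ = -3652719.737 m.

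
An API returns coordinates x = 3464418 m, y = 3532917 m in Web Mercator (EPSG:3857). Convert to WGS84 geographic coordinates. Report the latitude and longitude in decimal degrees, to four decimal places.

R = 6378137 m. λ = x/R = 31.12139640°.
φ = 2·arctan(exp(y/R)) − 90° = 2·arctan(1.74004) − 90° = 30.22820248°.

lat 30.2282°, lon 31.1214°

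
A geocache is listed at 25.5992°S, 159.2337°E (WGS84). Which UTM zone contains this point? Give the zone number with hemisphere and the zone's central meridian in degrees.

UTM zone = ⌊(λ + 180)/6⌋ + 1; 159.2337° ∈ [156°, 162°) → zone 57.
Hemisphere: S (φ < 0).
Central meridian λ₀ = 6×57 − 183 = 159°.

Zone 57S, central meridian 159°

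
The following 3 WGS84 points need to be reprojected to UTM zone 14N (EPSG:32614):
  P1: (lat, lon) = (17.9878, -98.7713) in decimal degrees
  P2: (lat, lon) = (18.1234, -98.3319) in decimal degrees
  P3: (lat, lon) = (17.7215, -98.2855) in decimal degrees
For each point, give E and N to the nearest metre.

P1: E 524212 m, N 1988851 m; P2: E 570679 m, N 2003966 m; P3: E 575758 m, N 1959518 m

UTM zone 14N: λ₀ = -99°, k₀ = 0.9996.
P1 (17.9878°, -98.7713°) → (524212.498, 1988850.705) m.
P2 (18.1234°, -98.3319°) → (570678.760, 2003966.312) m.
P3 (17.7215°, -98.2855°) → (575758.299, 1959517.613) m.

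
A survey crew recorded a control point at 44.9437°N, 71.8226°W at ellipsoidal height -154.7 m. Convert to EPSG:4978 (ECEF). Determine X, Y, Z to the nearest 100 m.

X 1410700 m, Y -4296200 m, Z 4482800 m

WGS84: a = 6378137 m, e² = 0.006694380; N(φ) = a/√(1−e²sin²φ) = 6388817.207 m.
X = (N+h)·cosφ·cosλ = 1410653.798 m; Y = (N+h)·cosφ·sinλ = -4296238.565 m; Z = (N(1−e²)+h)·sinφ = 4482812.807 m.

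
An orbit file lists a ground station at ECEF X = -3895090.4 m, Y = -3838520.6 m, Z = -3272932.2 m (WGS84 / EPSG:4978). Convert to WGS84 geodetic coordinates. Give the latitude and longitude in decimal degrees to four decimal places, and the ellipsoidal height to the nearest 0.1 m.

λ = atan2(Y, X) = -135.41909956°; p = √(X²+Y²) = 5468635.1 m.
Bowring's method on WGS84 (a = 6378137 m, b = 6356752.314 m) gives φ = -31.07000014°, h = 753.208 m.

lat -31.0700°, lon -135.4191°, h 753.2 m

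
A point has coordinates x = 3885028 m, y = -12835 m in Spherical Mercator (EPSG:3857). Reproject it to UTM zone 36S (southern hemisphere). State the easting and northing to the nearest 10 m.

E 711440 m, N 9987250 m

Web Mercator inverse (R = 6378137 m) → φ = -0.11529869°, λ = 34.89980032°.
UTM 36S forward: E = 711438.793 m, N = 9987248.974 m.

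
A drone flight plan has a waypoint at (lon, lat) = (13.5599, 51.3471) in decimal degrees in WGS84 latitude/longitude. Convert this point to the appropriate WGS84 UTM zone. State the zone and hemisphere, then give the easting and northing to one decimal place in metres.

Longitude 13.5599° lies in the 6° band [12°, 18°), giving zone 33; latitude is north of the equator, so 33N.
Zone 33 central meridian λ₀ = 6×33 − 183 = 15°; Δλ = -1.4401°.
Transverse Mercator on WGS84 with k₀ = 0.9996 gives E = 399706.896 m, N = 5689409.272 m.

Zone 33N: E 399706.9 m, N 5689409.3 m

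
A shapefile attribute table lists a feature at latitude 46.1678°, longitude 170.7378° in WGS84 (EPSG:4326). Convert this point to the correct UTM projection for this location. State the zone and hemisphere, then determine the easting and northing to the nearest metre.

Longitude 170.7378° lies in the 6° band [168°, 174°), giving zone 59; latitude is north of the equator, so 59N.
Zone 59 central meridian λ₀ = 6×59 − 183 = 171°; Δλ = -0.2622°.
Transverse Mercator on WGS84 with k₀ = 0.9996 gives E = 479758.711 m, N = 5112724.908 m.

Zone 59N: E 479759 m, N 5112725 m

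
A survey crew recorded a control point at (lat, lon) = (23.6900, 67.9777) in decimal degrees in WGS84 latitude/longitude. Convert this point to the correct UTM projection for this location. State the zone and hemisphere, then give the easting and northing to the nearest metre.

Zone 42N: E 395769 m, N 2620280 m

Longitude 67.9777° lies in the 6° band [66°, 72°), giving zone 42; latitude is north of the equator, so 42N.
Zone 42 central meridian λ₀ = 6×42 − 183 = 69°; Δλ = -1.0223°.
Transverse Mercator on WGS84 with k₀ = 0.9996 gives E = 395769.441 m, N = 2620279.552 m.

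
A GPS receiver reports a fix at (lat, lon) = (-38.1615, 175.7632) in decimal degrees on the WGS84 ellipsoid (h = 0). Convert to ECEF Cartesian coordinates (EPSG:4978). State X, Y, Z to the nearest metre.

X -5007651 m, Y 370973 m, Z -3919554 m

WGS84: a = 6378137 m, e² = 0.006694380; N(φ) = a/√(1−e²sin²φ) = 6386303.128 m.
X = (N+h)·cosφ·cosλ = -5007650.723 m; Y = (N+h)·cosφ·sinλ = 370972.699 m; Z = (N(1−e²)+h)·sinφ = -3919554.416 m.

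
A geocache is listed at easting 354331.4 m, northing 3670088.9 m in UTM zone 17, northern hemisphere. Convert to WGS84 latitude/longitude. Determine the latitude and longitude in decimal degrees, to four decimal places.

Zone 17N: λ₀ = -81°, k₀ = 0.9996, false easting 500000 m.
Meridian distance M = (N − FN)/k₀ = 3671557.5 m.
Inverse transverse Mercator on WGS84 gives φ = 33.15979973°, λ = -82.56210046°.

lat 33.1598°, lon -82.5621°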